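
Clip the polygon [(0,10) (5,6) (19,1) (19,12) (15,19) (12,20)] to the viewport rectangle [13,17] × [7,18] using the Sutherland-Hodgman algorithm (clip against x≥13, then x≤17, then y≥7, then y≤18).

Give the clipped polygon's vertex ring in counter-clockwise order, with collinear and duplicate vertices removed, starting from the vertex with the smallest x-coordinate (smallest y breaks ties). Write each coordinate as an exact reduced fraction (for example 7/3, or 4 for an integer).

1. After x ≥ 13: [(13,22/7) (19,1) (19,12) (15,19) (13,59/3)]
2. After x ≤ 17: [(13,22/7) (17,12/7) (17,31/2) (15,19) (13,59/3)]
3. After y ≥ 7: [(13,7) (17,7) (17,31/2) (15,19) (13,59/3)]
4. After y ≤ 18: [(13,18) (13,7) (17,7) (17,31/2) (109/7,18)]
5. Canonical ring: [(13,7) (17,7) (17,31/2) (109/7,18) (13,18)]

Clipped polygon: [(13,7) (17,7) (17,31/2) (109/7,18) (13,18)]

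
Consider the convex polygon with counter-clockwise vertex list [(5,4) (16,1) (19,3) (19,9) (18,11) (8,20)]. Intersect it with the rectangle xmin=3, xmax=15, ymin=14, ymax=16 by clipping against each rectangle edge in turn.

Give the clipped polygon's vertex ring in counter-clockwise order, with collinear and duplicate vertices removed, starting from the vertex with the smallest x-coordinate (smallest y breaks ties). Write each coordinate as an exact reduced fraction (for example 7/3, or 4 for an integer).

Clipped polygon: [(55/8,14) (44/3,14) (112/9,16) (29/4,16)]

1. After x ≥ 3: [(5,4) (16,1) (19,3) (19,9) (18,11) (8,20)]
2. After x ≤ 15: [(5,4) (15,14/11) (15,137/10) (8,20)]
3. After y ≥ 14: [(55/8,14) (44/3,14) (8,20)]
4. After y ≤ 16: [(29/4,16) (55/8,14) (44/3,14) (112/9,16)]
5. Canonical ring: [(55/8,14) (44/3,14) (112/9,16) (29/4,16)]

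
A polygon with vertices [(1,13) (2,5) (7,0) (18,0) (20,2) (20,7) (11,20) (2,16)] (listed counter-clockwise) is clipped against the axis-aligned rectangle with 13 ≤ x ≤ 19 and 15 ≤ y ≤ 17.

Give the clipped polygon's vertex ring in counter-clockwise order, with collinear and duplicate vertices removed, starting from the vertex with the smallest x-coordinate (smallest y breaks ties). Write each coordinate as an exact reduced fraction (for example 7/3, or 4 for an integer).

Clipped polygon: [(13,15) (188/13,15) (170/13,17) (13,17)]

1. After x ≥ 13: [(13,0) (18,0) (20,2) (20,7) (13,154/9)]
2. After x ≤ 19: [(13,0) (18,0) (19,1) (19,76/9) (13,154/9)]
3. After y ≥ 15: [(13,15) (188/13,15) (13,154/9)]
4. After y ≤ 17: [(13,17) (13,15) (188/13,15) (170/13,17)]
5. Canonical ring: [(13,15) (188/13,15) (170/13,17) (13,17)]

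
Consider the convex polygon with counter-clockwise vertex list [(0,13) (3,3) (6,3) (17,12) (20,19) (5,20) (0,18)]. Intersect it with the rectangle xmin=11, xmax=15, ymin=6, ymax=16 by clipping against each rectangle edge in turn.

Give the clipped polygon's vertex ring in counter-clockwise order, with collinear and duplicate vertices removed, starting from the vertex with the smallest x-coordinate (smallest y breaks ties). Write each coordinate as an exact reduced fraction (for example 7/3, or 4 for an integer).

Clipped polygon: [(11,78/11) (15,114/11) (15,16) (11,16)]

1. After x ≥ 11: [(11,78/11) (17,12) (20,19) (11,98/5)]
2. After x ≤ 15: [(11,78/11) (15,114/11) (15,58/3) (11,98/5)]
3. After y ≥ 6: [(11,78/11) (15,114/11) (15,58/3) (11,98/5)]
4. After y ≤ 16: [(11,16) (11,78/11) (15,114/11) (15,16)]
5. Canonical ring: [(11,78/11) (15,114/11) (15,16) (11,16)]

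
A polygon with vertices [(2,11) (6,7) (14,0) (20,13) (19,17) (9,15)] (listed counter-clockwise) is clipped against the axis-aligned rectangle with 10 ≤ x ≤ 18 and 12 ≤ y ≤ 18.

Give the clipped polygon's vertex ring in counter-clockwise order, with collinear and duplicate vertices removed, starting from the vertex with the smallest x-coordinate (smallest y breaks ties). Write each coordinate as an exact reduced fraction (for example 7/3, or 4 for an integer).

Clipped polygon: [(10,12) (18,12) (18,84/5) (10,76/5)]

1. After x ≥ 10: [(10,7/2) (14,0) (20,13) (19,17) (10,76/5)]
2. After x ≤ 18: [(10,7/2) (14,0) (18,26/3) (18,84/5) (10,76/5)]
3. After y ≥ 12: [(10,12) (18,12) (18,84/5) (10,76/5)]
4. After y ≤ 18: [(10,12) (18,12) (18,84/5) (10,76/5)]
5. Canonical ring: [(10,12) (18,12) (18,84/5) (10,76/5)]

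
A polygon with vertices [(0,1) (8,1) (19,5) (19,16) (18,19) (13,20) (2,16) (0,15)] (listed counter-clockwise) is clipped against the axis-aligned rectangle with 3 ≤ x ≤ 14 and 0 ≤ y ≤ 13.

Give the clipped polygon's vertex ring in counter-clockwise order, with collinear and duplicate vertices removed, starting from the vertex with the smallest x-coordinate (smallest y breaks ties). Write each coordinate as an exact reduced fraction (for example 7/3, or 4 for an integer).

1. After x ≥ 3: [(3,1) (8,1) (19,5) (19,16) (18,19) (13,20) (3,180/11)]
2. After x ≤ 14: [(3,1) (8,1) (14,35/11) (14,99/5) (13,20) (3,180/11)]
3. After y ≥ 0: [(3,1) (8,1) (14,35/11) (14,99/5) (13,20) (3,180/11)]
4. After y ≤ 13: [(3,13) (3,1) (8,1) (14,35/11) (14,13)]
5. Canonical ring: [(3,1) (8,1) (14,35/11) (14,13) (3,13)]

Clipped polygon: [(3,1) (8,1) (14,35/11) (14,13) (3,13)]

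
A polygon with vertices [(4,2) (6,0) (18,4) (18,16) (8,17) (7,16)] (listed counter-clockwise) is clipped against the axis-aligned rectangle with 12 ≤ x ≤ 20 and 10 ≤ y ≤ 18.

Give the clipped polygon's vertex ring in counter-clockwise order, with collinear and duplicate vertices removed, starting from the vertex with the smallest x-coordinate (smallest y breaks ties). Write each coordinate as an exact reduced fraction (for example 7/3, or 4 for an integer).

Clipped polygon: [(12,10) (18,10) (18,16) (12,83/5)]

1. After x ≥ 12: [(12,2) (18,4) (18,16) (12,83/5)]
2. After x ≤ 20: [(12,2) (18,4) (18,16) (12,83/5)]
3. After y ≥ 10: [(12,10) (18,10) (18,16) (12,83/5)]
4. After y ≤ 18: [(12,10) (18,10) (18,16) (12,83/5)]
5. Canonical ring: [(12,10) (18,10) (18,16) (12,83/5)]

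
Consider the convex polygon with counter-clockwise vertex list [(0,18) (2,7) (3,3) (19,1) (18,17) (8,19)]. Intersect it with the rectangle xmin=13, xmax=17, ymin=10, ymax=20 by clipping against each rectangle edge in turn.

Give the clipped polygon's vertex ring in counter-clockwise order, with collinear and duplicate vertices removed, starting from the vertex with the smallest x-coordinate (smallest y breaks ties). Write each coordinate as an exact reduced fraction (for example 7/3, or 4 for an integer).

Clipped polygon: [(13,10) (17,10) (17,86/5) (13,18)]

1. After x ≥ 13: [(13,7/4) (19,1) (18,17) (13,18)]
2. After x ≤ 17: [(13,7/4) (17,5/4) (17,86/5) (13,18)]
3. After y ≥ 10: [(13,10) (17,10) (17,86/5) (13,18)]
4. After y ≤ 20: [(13,10) (17,10) (17,86/5) (13,18)]
5. Canonical ring: [(13,10) (17,10) (17,86/5) (13,18)]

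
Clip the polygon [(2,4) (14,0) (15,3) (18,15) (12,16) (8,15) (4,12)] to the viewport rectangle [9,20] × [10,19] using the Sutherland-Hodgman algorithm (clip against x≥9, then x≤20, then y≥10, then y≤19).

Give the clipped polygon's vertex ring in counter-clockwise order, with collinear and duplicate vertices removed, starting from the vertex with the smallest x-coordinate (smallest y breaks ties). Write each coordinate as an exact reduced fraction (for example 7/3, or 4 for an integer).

1. After x ≥ 9: [(9,5/3) (14,0) (15,3) (18,15) (12,16) (9,61/4)]
2. After x ≤ 20: [(9,5/3) (14,0) (15,3) (18,15) (12,16) (9,61/4)]
3. After y ≥ 10: [(9,10) (67/4,10) (18,15) (12,16) (9,61/4)]
4. After y ≤ 19: [(9,10) (67/4,10) (18,15) (12,16) (9,61/4)]
5. Canonical ring: [(9,10) (67/4,10) (18,15) (12,16) (9,61/4)]

Clipped polygon: [(9,10) (67/4,10) (18,15) (12,16) (9,61/4)]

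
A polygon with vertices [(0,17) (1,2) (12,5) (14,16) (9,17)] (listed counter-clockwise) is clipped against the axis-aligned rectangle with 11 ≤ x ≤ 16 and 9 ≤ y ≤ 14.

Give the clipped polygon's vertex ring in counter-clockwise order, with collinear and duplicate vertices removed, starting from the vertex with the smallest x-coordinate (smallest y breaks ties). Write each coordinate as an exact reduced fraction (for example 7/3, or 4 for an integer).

Clipped polygon: [(11,9) (140/11,9) (150/11,14) (11,14)]

1. After x ≥ 11: [(11,52/11) (12,5) (14,16) (11,83/5)]
2. After x ≤ 16: [(11,52/11) (12,5) (14,16) (11,83/5)]
3. After y ≥ 9: [(11,9) (140/11,9) (14,16) (11,83/5)]
4. After y ≤ 14: [(11,14) (11,9) (140/11,9) (150/11,14)]
5. Canonical ring: [(11,9) (140/11,9) (150/11,14) (11,14)]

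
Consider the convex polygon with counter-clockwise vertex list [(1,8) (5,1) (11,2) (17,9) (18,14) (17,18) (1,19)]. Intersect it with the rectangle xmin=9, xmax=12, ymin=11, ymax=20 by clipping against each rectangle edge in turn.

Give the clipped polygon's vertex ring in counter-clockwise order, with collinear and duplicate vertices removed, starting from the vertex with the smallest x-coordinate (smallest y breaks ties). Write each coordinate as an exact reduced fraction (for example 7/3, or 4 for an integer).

Clipped polygon: [(9,11) (12,11) (12,293/16) (9,37/2)]

1. After x ≥ 9: [(9,5/3) (11,2) (17,9) (18,14) (17,18) (9,37/2)]
2. After x ≤ 12: [(9,5/3) (11,2) (12,19/6) (12,293/16) (9,37/2)]
3. After y ≥ 11: [(9,11) (12,11) (12,293/16) (9,37/2)]
4. After y ≤ 20: [(9,11) (12,11) (12,293/16) (9,37/2)]
5. Canonical ring: [(9,11) (12,11) (12,293/16) (9,37/2)]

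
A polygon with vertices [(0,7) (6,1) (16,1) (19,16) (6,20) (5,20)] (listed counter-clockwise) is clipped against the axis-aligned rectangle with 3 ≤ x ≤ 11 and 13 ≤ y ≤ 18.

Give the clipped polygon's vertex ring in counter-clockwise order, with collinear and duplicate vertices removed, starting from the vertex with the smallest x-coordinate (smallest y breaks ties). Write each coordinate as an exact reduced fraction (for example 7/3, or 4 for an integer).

Clipped polygon: [(3,13) (11,13) (11,18) (55/13,18) (3,74/5)]

1. After x ≥ 3: [(3,74/5) (3,4) (6,1) (16,1) (19,16) (6,20) (5,20)]
2. After x ≤ 11: [(3,74/5) (3,4) (6,1) (11,1) (11,240/13) (6,20) (5,20)]
3. After y ≥ 13: [(3,74/5) (3,13) (11,13) (11,240/13) (6,20) (5,20)]
4. After y ≤ 18: [(55/13,18) (3,74/5) (3,13) (11,13) (11,18)]
5. Canonical ring: [(3,13) (11,13) (11,18) (55/13,18) (3,74/5)]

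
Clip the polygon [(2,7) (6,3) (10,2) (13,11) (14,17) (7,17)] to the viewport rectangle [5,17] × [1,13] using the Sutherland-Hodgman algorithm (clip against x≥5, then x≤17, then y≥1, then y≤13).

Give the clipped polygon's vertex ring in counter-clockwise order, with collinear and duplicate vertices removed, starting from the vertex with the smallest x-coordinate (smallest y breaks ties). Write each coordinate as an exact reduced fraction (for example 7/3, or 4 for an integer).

Clipped polygon: [(5,4) (6,3) (10,2) (13,11) (40/3,13) (5,13)]

1. After x ≥ 5: [(5,13) (5,4) (6,3) (10,2) (13,11) (14,17) (7,17)]
2. After x ≤ 17: [(5,13) (5,4) (6,3) (10,2) (13,11) (14,17) (7,17)]
3. After y ≥ 1: [(5,13) (5,4) (6,3) (10,2) (13,11) (14,17) (7,17)]
4. After y ≤ 13: [(5,13) (5,13) (5,4) (6,3) (10,2) (13,11) (40/3,13)]
5. Canonical ring: [(5,4) (6,3) (10,2) (13,11) (40/3,13) (5,13)]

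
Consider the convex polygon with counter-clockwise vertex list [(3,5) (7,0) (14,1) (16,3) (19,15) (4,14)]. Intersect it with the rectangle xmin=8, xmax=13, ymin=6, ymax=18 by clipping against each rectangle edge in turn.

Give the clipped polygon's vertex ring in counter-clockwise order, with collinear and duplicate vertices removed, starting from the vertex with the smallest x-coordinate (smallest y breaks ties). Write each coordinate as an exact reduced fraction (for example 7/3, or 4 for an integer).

1. After x ≥ 8: [(8,1/7) (14,1) (16,3) (19,15) (8,214/15)]
2. After x ≤ 13: [(8,1/7) (13,6/7) (13,73/5) (8,214/15)]
3. After y ≥ 6: [(8,6) (13,6) (13,73/5) (8,214/15)]
4. After y ≤ 18: [(8,6) (13,6) (13,73/5) (8,214/15)]
5. Canonical ring: [(8,6) (13,6) (13,73/5) (8,214/15)]

Clipped polygon: [(8,6) (13,6) (13,73/5) (8,214/15)]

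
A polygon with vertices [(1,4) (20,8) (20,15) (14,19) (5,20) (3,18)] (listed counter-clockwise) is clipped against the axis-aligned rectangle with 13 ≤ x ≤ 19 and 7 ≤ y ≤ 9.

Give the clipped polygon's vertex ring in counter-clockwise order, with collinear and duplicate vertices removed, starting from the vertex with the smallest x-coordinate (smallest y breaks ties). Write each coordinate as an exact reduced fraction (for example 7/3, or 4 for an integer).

Clipped polygon: [(13,7) (61/4,7) (19,148/19) (19,9) (13,9)]

1. After x ≥ 13: [(13,124/19) (20,8) (20,15) (14,19) (13,172/9)]
2. After x ≤ 19: [(13,124/19) (19,148/19) (19,47/3) (14,19) (13,172/9)]
3. After y ≥ 7: [(13,7) (61/4,7) (19,148/19) (19,47/3) (14,19) (13,172/9)]
4. After y ≤ 9: [(13,9) (13,7) (61/4,7) (19,148/19) (19,9)]
5. Canonical ring: [(13,7) (61/4,7) (19,148/19) (19,9) (13,9)]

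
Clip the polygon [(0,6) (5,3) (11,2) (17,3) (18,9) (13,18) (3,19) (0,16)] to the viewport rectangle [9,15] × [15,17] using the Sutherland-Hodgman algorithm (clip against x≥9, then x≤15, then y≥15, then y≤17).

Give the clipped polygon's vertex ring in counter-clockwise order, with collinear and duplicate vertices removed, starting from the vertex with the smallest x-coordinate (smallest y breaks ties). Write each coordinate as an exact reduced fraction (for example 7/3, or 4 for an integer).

1. After x ≥ 9: [(9,7/3) (11,2) (17,3) (18,9) (13,18) (9,92/5)]
2. After x ≤ 15: [(9,7/3) (11,2) (15,8/3) (15,72/5) (13,18) (9,92/5)]
3. After y ≥ 15: [(9,15) (44/3,15) (13,18) (9,92/5)]
4. After y ≤ 17: [(9,17) (9,15) (44/3,15) (122/9,17)]
5. Canonical ring: [(9,15) (44/3,15) (122/9,17) (9,17)]

Clipped polygon: [(9,15) (44/3,15) (122/9,17) (9,17)]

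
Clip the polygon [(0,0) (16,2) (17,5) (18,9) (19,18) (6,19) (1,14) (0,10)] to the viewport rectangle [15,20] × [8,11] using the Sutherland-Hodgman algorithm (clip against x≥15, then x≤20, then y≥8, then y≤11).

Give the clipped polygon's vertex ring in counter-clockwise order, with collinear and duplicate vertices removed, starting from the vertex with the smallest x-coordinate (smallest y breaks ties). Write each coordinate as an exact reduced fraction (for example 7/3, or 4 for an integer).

Clipped polygon: [(15,8) (71/4,8) (18,9) (164/9,11) (15,11)]

1. After x ≥ 15: [(15,15/8) (16,2) (17,5) (18,9) (19,18) (15,238/13)]
2. After x ≤ 20: [(15,15/8) (16,2) (17,5) (18,9) (19,18) (15,238/13)]
3. After y ≥ 8: [(15,8) (71/4,8) (18,9) (19,18) (15,238/13)]
4. After y ≤ 11: [(15,11) (15,8) (71/4,8) (18,9) (164/9,11)]
5. Canonical ring: [(15,8) (71/4,8) (18,9) (164/9,11) (15,11)]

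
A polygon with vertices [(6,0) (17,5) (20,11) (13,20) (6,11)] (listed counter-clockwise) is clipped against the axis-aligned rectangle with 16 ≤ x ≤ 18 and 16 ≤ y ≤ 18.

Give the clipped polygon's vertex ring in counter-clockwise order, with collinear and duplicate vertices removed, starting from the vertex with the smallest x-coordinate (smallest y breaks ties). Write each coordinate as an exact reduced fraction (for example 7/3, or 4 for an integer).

1. After x ≥ 16: [(16,50/11) (17,5) (20,11) (16,113/7)]
2. After x ≤ 18: [(16,50/11) (17,5) (18,7) (18,95/7) (16,113/7)]
3. After y ≥ 16: [(16,16) (145/9,16) (16,113/7)]
4. After y ≤ 18: [(16,16) (145/9,16) (16,113/7)]
5. Canonical ring: [(16,16) (145/9,16) (16,113/7)]

Clipped polygon: [(16,16) (145/9,16) (16,113/7)]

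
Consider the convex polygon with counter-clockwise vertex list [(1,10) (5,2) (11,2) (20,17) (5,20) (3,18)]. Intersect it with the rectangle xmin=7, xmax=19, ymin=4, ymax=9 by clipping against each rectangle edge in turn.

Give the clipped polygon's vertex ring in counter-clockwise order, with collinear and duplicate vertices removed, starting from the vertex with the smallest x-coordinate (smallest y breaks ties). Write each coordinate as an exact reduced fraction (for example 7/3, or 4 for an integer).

1. After x ≥ 7: [(7,2) (11,2) (20,17) (7,98/5)]
2. After x ≤ 19: [(7,2) (11,2) (19,46/3) (19,86/5) (7,98/5)]
3. After y ≥ 4: [(7,4) (61/5,4) (19,46/3) (19,86/5) (7,98/5)]
4. After y ≤ 9: [(7,9) (7,4) (61/5,4) (76/5,9)]
5. Canonical ring: [(7,4) (61/5,4) (76/5,9) (7,9)]

Clipped polygon: [(7,4) (61/5,4) (76/5,9) (7,9)]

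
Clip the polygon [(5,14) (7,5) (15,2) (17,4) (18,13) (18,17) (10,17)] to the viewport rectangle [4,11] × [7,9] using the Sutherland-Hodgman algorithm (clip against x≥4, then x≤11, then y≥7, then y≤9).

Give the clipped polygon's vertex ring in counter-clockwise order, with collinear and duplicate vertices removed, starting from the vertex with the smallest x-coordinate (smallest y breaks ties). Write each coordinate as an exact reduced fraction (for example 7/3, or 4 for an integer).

1. After x ≥ 4: [(5,14) (7,5) (15,2) (17,4) (18,13) (18,17) (10,17)]
2. After x ≤ 11: [(5,14) (7,5) (11,7/2) (11,17) (10,17)]
3. After y ≥ 7: [(5,14) (59/9,7) (11,7) (11,17) (10,17)]
4. After y ≤ 9: [(55/9,9) (59/9,7) (11,7) (11,9)]
5. Canonical ring: [(55/9,9) (59/9,7) (11,7) (11,9)]

Clipped polygon: [(55/9,9) (59/9,7) (11,7) (11,9)]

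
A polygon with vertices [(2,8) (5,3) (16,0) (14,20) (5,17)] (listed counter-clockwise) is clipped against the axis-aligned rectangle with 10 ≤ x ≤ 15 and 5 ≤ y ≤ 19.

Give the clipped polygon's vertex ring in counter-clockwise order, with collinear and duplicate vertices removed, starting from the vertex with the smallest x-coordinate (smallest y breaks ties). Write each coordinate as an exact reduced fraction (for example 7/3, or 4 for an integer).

1. After x ≥ 10: [(10,18/11) (16,0) (14,20) (10,56/3)]
2. After x ≤ 15: [(10,18/11) (15,3/11) (15,10) (14,20) (10,56/3)]
3. After y ≥ 5: [(10,5) (15,5) (15,10) (14,20) (10,56/3)]
4. After y ≤ 19: [(10,5) (15,5) (15,10) (141/10,19) (11,19) (10,56/3)]
5. Canonical ring: [(10,5) (15,5) (15,10) (141/10,19) (11,19) (10,56/3)]

Clipped polygon: [(10,5) (15,5) (15,10) (141/10,19) (11,19) (10,56/3)]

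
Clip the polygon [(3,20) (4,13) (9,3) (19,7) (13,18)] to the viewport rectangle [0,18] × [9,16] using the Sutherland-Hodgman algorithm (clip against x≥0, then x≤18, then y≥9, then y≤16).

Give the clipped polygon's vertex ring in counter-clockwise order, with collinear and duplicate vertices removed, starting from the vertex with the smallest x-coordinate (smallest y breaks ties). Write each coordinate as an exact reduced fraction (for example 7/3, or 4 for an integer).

Clipped polygon: [(25/7,16) (4,13) (6,9) (197/11,9) (155/11,16)]

1. After x ≥ 0: [(3,20) (4,13) (9,3) (19,7) (13,18)]
2. After x ≤ 18: [(3,20) (4,13) (9,3) (18,33/5) (18,53/6) (13,18)]
3. After y ≥ 9: [(3,20) (4,13) (6,9) (197/11,9) (13,18)]
4. After y ≤ 16: [(25/7,16) (4,13) (6,9) (197/11,9) (155/11,16)]
5. Canonical ring: [(25/7,16) (4,13) (6,9) (197/11,9) (155/11,16)]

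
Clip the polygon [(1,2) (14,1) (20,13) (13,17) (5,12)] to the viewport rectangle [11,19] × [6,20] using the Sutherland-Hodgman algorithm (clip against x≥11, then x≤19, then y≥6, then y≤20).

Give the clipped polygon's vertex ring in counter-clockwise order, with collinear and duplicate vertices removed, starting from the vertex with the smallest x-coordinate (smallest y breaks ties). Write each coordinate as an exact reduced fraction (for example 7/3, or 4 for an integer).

1. After x ≥ 11: [(11,16/13) (14,1) (20,13) (13,17) (11,63/4)]
2. After x ≤ 19: [(11,16/13) (14,1) (19,11) (19,95/7) (13,17) (11,63/4)]
3. After y ≥ 6: [(11,6) (33/2,6) (19,11) (19,95/7) (13,17) (11,63/4)]
4. After y ≤ 20: [(11,6) (33/2,6) (19,11) (19,95/7) (13,17) (11,63/4)]
5. Canonical ring: [(11,6) (33/2,6) (19,11) (19,95/7) (13,17) (11,63/4)]

Clipped polygon: [(11,6) (33/2,6) (19,11) (19,95/7) (13,17) (11,63/4)]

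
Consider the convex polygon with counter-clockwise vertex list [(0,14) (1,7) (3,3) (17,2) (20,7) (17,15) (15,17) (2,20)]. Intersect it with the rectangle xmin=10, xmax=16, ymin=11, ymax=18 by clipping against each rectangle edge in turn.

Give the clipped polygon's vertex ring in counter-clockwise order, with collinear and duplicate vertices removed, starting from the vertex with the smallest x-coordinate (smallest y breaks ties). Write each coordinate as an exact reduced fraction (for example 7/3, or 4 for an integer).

Clipped polygon: [(10,11) (16,11) (16,16) (15,17) (32/3,18) (10,18)]

1. After x ≥ 10: [(10,5/2) (17,2) (20,7) (17,15) (15,17) (10,236/13)]
2. After x ≤ 16: [(10,5/2) (16,29/14) (16,16) (15,17) (10,236/13)]
3. After y ≥ 11: [(10,11) (16,11) (16,16) (15,17) (10,236/13)]
4. After y ≤ 18: [(10,18) (10,11) (16,11) (16,16) (15,17) (32/3,18)]
5. Canonical ring: [(10,11) (16,11) (16,16) (15,17) (32/3,18) (10,18)]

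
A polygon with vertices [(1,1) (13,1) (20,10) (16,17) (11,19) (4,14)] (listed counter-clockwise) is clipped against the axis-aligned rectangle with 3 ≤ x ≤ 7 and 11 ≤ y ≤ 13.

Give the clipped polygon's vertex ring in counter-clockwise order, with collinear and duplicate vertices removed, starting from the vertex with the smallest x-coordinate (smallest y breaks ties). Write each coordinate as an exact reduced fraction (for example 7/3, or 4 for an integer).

1. After x ≥ 3: [(3,29/3) (3,1) (13,1) (20,10) (16,17) (11,19) (4,14)]
2. After x ≤ 7: [(3,29/3) (3,1) (7,1) (7,113/7) (4,14)]
3. After y ≥ 11: [(43/13,11) (7,11) (7,113/7) (4,14)]
4. After y ≤ 13: [(49/13,13) (43/13,11) (7,11) (7,13)]
5. Canonical ring: [(43/13,11) (7,11) (7,13) (49/13,13)]

Clipped polygon: [(43/13,11) (7,11) (7,13) (49/13,13)]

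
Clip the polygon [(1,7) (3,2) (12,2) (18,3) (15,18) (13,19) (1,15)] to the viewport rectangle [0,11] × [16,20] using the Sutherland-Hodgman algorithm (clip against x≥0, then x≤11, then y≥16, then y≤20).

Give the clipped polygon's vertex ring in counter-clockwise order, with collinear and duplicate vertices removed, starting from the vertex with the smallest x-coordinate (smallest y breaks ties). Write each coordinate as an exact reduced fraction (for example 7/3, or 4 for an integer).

Clipped polygon: [(4,16) (11,16) (11,55/3)]

1. After x ≥ 0: [(1,7) (3,2) (12,2) (18,3) (15,18) (13,19) (1,15)]
2. After x ≤ 11: [(1,7) (3,2) (11,2) (11,55/3) (1,15)]
3. After y ≥ 16: [(11,16) (11,55/3) (4,16)]
4. After y ≤ 20: [(11,16) (11,55/3) (4,16)]
5. Canonical ring: [(4,16) (11,16) (11,55/3)]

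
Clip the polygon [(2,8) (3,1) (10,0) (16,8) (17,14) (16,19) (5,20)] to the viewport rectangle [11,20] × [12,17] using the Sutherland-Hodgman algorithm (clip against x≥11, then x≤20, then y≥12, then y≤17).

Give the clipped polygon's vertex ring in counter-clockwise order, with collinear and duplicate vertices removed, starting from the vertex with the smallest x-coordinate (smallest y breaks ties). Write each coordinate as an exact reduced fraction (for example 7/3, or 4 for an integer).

Clipped polygon: [(11,12) (50/3,12) (17,14) (82/5,17) (11,17)]

1. After x ≥ 11: [(11,4/3) (16,8) (17,14) (16,19) (11,214/11)]
2. After x ≤ 20: [(11,4/3) (16,8) (17,14) (16,19) (11,214/11)]
3. After y ≥ 12: [(11,12) (50/3,12) (17,14) (16,19) (11,214/11)]
4. After y ≤ 17: [(11,17) (11,12) (50/3,12) (17,14) (82/5,17)]
5. Canonical ring: [(11,12) (50/3,12) (17,14) (82/5,17) (11,17)]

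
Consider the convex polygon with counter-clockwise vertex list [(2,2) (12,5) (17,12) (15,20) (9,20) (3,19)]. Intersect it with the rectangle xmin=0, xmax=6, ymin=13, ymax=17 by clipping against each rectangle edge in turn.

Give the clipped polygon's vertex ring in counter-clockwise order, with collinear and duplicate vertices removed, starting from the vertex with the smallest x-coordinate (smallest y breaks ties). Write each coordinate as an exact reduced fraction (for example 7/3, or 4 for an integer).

1. After x ≥ 0: [(2,2) (12,5) (17,12) (15,20) (9,20) (3,19)]
2. After x ≤ 6: [(2,2) (6,16/5) (6,39/2) (3,19)]
3. After y ≥ 13: [(45/17,13) (6,13) (6,39/2) (3,19)]
4. After y ≤ 17: [(49/17,17) (45/17,13) (6,13) (6,17)]
5. Canonical ring: [(45/17,13) (6,13) (6,17) (49/17,17)]

Clipped polygon: [(45/17,13) (6,13) (6,17) (49/17,17)]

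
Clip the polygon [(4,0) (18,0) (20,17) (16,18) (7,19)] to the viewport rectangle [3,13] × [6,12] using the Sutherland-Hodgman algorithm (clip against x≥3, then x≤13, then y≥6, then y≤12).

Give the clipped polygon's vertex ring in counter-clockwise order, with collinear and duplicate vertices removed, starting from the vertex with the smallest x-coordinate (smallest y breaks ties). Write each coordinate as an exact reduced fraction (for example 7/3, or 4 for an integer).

1. After x ≥ 3: [(4,0) (18,0) (20,17) (16,18) (7,19)]
2. After x ≤ 13: [(4,0) (13,0) (13,55/3) (7,19)]
3. After y ≥ 6: [(94/19,6) (13,6) (13,55/3) (7,19)]
4. After y ≤ 12: [(112/19,12) (94/19,6) (13,6) (13,12)]
5. Canonical ring: [(94/19,6) (13,6) (13,12) (112/19,12)]

Clipped polygon: [(94/19,6) (13,6) (13,12) (112/19,12)]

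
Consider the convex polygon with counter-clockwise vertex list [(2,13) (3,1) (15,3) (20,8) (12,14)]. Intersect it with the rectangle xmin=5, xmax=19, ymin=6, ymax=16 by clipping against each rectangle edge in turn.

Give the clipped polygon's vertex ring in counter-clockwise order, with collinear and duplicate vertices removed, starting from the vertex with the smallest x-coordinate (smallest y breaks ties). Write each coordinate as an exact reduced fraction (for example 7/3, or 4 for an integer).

Clipped polygon: [(5,6) (18,6) (19,7) (19,35/4) (12,14) (5,133/10)]

1. After x ≥ 5: [(5,133/10) (5,4/3) (15,3) (20,8) (12,14)]
2. After x ≤ 19: [(5,133/10) (5,4/3) (15,3) (19,7) (19,35/4) (12,14)]
3. After y ≥ 6: [(5,133/10) (5,6) (18,6) (19,7) (19,35/4) (12,14)]
4. After y ≤ 16: [(5,133/10) (5,6) (18,6) (19,7) (19,35/4) (12,14)]
5. Canonical ring: [(5,6) (18,6) (19,7) (19,35/4) (12,14) (5,133/10)]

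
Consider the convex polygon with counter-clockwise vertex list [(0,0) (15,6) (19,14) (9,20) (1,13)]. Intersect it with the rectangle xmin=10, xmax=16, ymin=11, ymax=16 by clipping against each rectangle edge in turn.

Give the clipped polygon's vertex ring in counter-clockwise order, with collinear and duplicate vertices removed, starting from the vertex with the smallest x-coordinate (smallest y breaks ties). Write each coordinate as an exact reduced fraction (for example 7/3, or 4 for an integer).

Clipped polygon: [(10,11) (16,11) (16,79/5) (47/3,16) (10,16)]

1. After x ≥ 10: [(10,4) (15,6) (19,14) (10,97/5)]
2. After x ≤ 16: [(10,4) (15,6) (16,8) (16,79/5) (10,97/5)]
3. After y ≥ 11: [(10,11) (16,11) (16,79/5) (10,97/5)]
4. After y ≤ 16: [(10,16) (10,11) (16,11) (16,79/5) (47/3,16)]
5. Canonical ring: [(10,11) (16,11) (16,79/5) (47/3,16) (10,16)]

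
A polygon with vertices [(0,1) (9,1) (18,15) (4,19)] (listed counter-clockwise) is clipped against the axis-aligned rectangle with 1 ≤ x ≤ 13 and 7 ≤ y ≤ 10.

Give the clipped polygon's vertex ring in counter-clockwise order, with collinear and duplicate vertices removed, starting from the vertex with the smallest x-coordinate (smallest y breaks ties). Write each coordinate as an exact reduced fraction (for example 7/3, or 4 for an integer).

Clipped polygon: [(4/3,7) (90/7,7) (13,65/9) (13,10) (2,10)]

1. After x ≥ 1: [(1,11/2) (1,1) (9,1) (18,15) (4,19)]
2. After x ≤ 13: [(1,11/2) (1,1) (9,1) (13,65/9) (13,115/7) (4,19)]
3. After y ≥ 7: [(4/3,7) (90/7,7) (13,65/9) (13,115/7) (4,19)]
4. After y ≤ 10: [(2,10) (4/3,7) (90/7,7) (13,65/9) (13,10)]
5. Canonical ring: [(4/3,7) (90/7,7) (13,65/9) (13,10) (2,10)]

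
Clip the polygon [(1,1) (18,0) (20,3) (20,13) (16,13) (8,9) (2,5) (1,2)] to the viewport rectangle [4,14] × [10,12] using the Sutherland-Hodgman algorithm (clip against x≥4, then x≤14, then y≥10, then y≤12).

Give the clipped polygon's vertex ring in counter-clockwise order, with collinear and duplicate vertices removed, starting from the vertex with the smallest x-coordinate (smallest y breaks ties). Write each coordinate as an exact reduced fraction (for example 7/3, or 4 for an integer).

Clipped polygon: [(10,10) (14,10) (14,12)]

1. After x ≥ 4: [(4,14/17) (18,0) (20,3) (20,13) (16,13) (8,9) (4,19/3)]
2. After x ≤ 14: [(4,14/17) (14,4/17) (14,12) (8,9) (4,19/3)]
3. After y ≥ 10: [(14,10) (14,12) (10,10)]
4. After y ≤ 12: [(14,10) (14,12) (10,10)]
5. Canonical ring: [(10,10) (14,10) (14,12)]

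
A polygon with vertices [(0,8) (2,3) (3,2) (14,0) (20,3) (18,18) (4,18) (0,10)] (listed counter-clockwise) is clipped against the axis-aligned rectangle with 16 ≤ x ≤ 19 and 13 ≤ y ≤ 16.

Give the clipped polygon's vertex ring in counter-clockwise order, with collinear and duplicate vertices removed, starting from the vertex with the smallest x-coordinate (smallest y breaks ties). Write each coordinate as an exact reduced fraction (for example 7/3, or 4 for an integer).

Clipped polygon: [(16,13) (56/3,13) (274/15,16) (16,16)]

1. After x ≥ 16: [(16,1) (20,3) (18,18) (16,18)]
2. After x ≤ 19: [(16,1) (19,5/2) (19,21/2) (18,18) (16,18)]
3. After y ≥ 13: [(16,13) (56/3,13) (18,18) (16,18)]
4. After y ≤ 16: [(16,16) (16,13) (56/3,13) (274/15,16)]
5. Canonical ring: [(16,13) (56/3,13) (274/15,16) (16,16)]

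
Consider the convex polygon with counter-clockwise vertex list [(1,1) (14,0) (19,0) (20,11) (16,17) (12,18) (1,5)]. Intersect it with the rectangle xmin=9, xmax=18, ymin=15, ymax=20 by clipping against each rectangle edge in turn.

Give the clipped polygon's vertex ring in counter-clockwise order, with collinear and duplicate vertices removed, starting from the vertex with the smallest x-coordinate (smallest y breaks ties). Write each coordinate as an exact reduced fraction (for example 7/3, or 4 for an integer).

1. After x ≥ 9: [(9,5/13) (14,0) (19,0) (20,11) (16,17) (12,18) (9,159/11)]
2. After x ≤ 18: [(9,5/13) (14,0) (18,0) (18,14) (16,17) (12,18) (9,159/11)]
3. After y ≥ 15: [(52/3,15) (16,17) (12,18) (123/13,15)]
4. After y ≤ 20: [(52/3,15) (16,17) (12,18) (123/13,15)]
5. Canonical ring: [(123/13,15) (52/3,15) (16,17) (12,18)]

Clipped polygon: [(123/13,15) (52/3,15) (16,17) (12,18)]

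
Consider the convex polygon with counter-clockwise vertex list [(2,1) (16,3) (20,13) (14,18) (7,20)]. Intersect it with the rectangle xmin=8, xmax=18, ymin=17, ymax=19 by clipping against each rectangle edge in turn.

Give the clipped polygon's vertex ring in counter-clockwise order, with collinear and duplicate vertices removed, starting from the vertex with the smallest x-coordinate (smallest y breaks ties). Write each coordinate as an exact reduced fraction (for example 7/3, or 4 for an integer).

Clipped polygon: [(8,17) (76/5,17) (14,18) (21/2,19) (8,19)]

1. After x ≥ 8: [(8,13/7) (16,3) (20,13) (14,18) (8,138/7)]
2. After x ≤ 18: [(8,13/7) (16,3) (18,8) (18,44/3) (14,18) (8,138/7)]
3. After y ≥ 17: [(8,17) (76/5,17) (14,18) (8,138/7)]
4. After y ≤ 19: [(8,19) (8,17) (76/5,17) (14,18) (21/2,19)]
5. Canonical ring: [(8,17) (76/5,17) (14,18) (21/2,19) (8,19)]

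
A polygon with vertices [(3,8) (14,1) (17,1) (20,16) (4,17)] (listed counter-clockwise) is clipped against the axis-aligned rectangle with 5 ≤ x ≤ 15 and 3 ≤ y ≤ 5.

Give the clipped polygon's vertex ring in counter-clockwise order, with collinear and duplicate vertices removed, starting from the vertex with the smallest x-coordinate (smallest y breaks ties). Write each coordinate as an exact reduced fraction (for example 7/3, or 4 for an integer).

1. After x ≥ 5: [(5,74/11) (14,1) (17,1) (20,16) (5,271/16)]
2. After x ≤ 15: [(5,74/11) (14,1) (15,1) (15,261/16) (5,271/16)]
3. After y ≥ 3: [(5,74/11) (76/7,3) (15,3) (15,261/16) (5,271/16)]
4. After y ≤ 5: [(54/7,5) (76/7,3) (15,3) (15,5)]
5. Canonical ring: [(54/7,5) (76/7,3) (15,3) (15,5)]

Clipped polygon: [(54/7,5) (76/7,3) (15,3) (15,5)]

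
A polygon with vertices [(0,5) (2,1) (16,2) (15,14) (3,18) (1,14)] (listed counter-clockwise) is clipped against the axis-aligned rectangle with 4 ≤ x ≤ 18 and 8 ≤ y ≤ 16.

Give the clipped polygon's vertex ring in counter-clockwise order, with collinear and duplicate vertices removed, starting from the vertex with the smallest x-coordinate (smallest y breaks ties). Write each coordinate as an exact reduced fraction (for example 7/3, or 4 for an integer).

Clipped polygon: [(4,8) (31/2,8) (15,14) (9,16) (4,16)]

1. After x ≥ 4: [(4,8/7) (16,2) (15,14) (4,53/3)]
2. After x ≤ 18: [(4,8/7) (16,2) (15,14) (4,53/3)]
3. After y ≥ 8: [(4,8) (31/2,8) (15,14) (4,53/3)]
4. After y ≤ 16: [(4,16) (4,8) (31/2,8) (15,14) (9,16)]
5. Canonical ring: [(4,8) (31/2,8) (15,14) (9,16) (4,16)]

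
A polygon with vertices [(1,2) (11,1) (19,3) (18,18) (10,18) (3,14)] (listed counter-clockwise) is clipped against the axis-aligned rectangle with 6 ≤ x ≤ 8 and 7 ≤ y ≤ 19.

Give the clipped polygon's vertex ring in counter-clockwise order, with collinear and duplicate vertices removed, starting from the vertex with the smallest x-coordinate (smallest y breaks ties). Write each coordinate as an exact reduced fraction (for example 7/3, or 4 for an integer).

Clipped polygon: [(6,7) (8,7) (8,118/7) (6,110/7)]

1. After x ≥ 6: [(6,3/2) (11,1) (19,3) (18,18) (10,18) (6,110/7)]
2. After x ≤ 8: [(6,3/2) (8,13/10) (8,118/7) (6,110/7)]
3. After y ≥ 7: [(6,7) (8,7) (8,118/7) (6,110/7)]
4. After y ≤ 19: [(6,7) (8,7) (8,118/7) (6,110/7)]
5. Canonical ring: [(6,7) (8,7) (8,118/7) (6,110/7)]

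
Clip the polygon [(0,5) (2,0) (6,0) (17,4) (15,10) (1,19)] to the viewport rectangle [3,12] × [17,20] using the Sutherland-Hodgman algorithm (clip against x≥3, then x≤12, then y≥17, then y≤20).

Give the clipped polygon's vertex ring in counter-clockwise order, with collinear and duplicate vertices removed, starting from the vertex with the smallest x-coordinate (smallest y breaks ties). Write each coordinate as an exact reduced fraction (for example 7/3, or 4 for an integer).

Clipped polygon: [(3,17) (37/9,17) (3,124/7)]

1. After x ≥ 3: [(3,0) (6,0) (17,4) (15,10) (3,124/7)]
2. After x ≤ 12: [(3,0) (6,0) (12,24/11) (12,167/14) (3,124/7)]
3. After y ≥ 17: [(3,17) (37/9,17) (3,124/7)]
4. After y ≤ 20: [(3,17) (37/9,17) (3,124/7)]
5. Canonical ring: [(3,17) (37/9,17) (3,124/7)]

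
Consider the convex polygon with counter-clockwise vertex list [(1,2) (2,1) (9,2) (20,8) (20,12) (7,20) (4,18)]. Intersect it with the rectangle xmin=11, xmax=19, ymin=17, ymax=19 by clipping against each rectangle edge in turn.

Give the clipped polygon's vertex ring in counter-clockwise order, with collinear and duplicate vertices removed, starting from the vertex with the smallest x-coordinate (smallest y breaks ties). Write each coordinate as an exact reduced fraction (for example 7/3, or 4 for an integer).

1. After x ≥ 11: [(11,34/11) (20,8) (20,12) (11,228/13)]
2. After x ≤ 19: [(11,34/11) (19,82/11) (19,164/13) (11,228/13)]
3. After y ≥ 17: [(11,17) (95/8,17) (11,228/13)]
4. After y ≤ 19: [(11,17) (95/8,17) (11,228/13)]
5. Canonical ring: [(11,17) (95/8,17) (11,228/13)]

Clipped polygon: [(11,17) (95/8,17) (11,228/13)]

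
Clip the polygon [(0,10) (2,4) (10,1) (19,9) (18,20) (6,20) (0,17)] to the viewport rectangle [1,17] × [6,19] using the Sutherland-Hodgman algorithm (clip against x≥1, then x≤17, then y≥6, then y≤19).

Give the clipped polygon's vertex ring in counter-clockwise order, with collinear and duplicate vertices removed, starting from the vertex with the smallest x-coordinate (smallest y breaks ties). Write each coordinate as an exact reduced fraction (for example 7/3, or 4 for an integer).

Clipped polygon: [(1,7) (4/3,6) (125/8,6) (17,65/9) (17,19) (4,19) (1,35/2)]

1. After x ≥ 1: [(1,7) (2,4) (10,1) (19,9) (18,20) (6,20) (1,35/2)]
2. After x ≤ 17: [(1,7) (2,4) (10,1) (17,65/9) (17,20) (6,20) (1,35/2)]
3. After y ≥ 6: [(1,7) (4/3,6) (125/8,6) (17,65/9) (17,20) (6,20) (1,35/2)]
4. After y ≤ 19: [(1,7) (4/3,6) (125/8,6) (17,65/9) (17,19) (4,19) (1,35/2)]
5. Canonical ring: [(1,7) (4/3,6) (125/8,6) (17,65/9) (17,19) (4,19) (1,35/2)]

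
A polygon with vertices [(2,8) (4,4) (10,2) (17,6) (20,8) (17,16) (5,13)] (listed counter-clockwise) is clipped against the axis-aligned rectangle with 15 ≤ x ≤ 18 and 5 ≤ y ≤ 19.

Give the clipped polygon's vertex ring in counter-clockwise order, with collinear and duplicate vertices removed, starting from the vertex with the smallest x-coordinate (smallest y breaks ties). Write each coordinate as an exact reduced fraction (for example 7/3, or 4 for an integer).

Clipped polygon: [(15,5) (61/4,5) (17,6) (18,20/3) (18,40/3) (17,16) (15,31/2)]

1. After x ≥ 15: [(15,34/7) (17,6) (20,8) (17,16) (15,31/2)]
2. After x ≤ 18: [(15,34/7) (17,6) (18,20/3) (18,40/3) (17,16) (15,31/2)]
3. After y ≥ 5: [(15,5) (61/4,5) (17,6) (18,20/3) (18,40/3) (17,16) (15,31/2)]
4. After y ≤ 19: [(15,5) (61/4,5) (17,6) (18,20/3) (18,40/3) (17,16) (15,31/2)]
5. Canonical ring: [(15,5) (61/4,5) (17,6) (18,20/3) (18,40/3) (17,16) (15,31/2)]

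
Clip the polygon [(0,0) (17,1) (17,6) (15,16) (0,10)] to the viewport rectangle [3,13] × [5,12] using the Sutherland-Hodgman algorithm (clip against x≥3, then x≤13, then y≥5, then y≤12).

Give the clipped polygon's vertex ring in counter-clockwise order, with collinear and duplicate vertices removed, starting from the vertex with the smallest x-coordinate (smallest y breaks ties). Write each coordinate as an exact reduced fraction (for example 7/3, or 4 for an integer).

1. After x ≥ 3: [(3,3/17) (17,1) (17,6) (15,16) (3,56/5)]
2. After x ≤ 13: [(3,3/17) (13,13/17) (13,76/5) (3,56/5)]
3. After y ≥ 5: [(3,5) (13,5) (13,76/5) (3,56/5)]
4. After y ≤ 12: [(3,5) (13,5) (13,12) (5,12) (3,56/5)]
5. Canonical ring: [(3,5) (13,5) (13,12) (5,12) (3,56/5)]

Clipped polygon: [(3,5) (13,5) (13,12) (5,12) (3,56/5)]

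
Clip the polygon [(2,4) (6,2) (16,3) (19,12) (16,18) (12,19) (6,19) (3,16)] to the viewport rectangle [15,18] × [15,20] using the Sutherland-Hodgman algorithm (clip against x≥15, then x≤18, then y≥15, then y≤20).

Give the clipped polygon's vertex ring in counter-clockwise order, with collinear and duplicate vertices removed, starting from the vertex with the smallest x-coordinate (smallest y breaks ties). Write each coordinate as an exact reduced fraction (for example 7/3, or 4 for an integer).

1. After x ≥ 15: [(15,29/10) (16,3) (19,12) (16,18) (15,73/4)]
2. After x ≤ 18: [(15,29/10) (16,3) (18,9) (18,14) (16,18) (15,73/4)]
3. After y ≥ 15: [(15,15) (35/2,15) (16,18) (15,73/4)]
4. After y ≤ 20: [(15,15) (35/2,15) (16,18) (15,73/4)]
5. Canonical ring: [(15,15) (35/2,15) (16,18) (15,73/4)]

Clipped polygon: [(15,15) (35/2,15) (16,18) (15,73/4)]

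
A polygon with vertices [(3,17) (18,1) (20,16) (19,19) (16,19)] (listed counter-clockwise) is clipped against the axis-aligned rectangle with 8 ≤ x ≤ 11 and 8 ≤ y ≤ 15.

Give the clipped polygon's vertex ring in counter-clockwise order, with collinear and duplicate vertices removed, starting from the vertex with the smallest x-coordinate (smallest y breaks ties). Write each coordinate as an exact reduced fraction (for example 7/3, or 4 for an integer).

Clipped polygon: [(8,35/3) (11,127/15) (11,15) (8,15)]

1. After x ≥ 8: [(8,231/13) (8,35/3) (18,1) (20,16) (19,19) (16,19)]
2. After x ≤ 11: [(11,237/13) (8,231/13) (8,35/3) (11,127/15)]
3. After y ≥ 8: [(11,237/13) (8,231/13) (8,35/3) (11,127/15)]
4. After y ≤ 15: [(11,15) (8,15) (8,35/3) (11,127/15)]
5. Canonical ring: [(8,35/3) (11,127/15) (11,15) (8,15)]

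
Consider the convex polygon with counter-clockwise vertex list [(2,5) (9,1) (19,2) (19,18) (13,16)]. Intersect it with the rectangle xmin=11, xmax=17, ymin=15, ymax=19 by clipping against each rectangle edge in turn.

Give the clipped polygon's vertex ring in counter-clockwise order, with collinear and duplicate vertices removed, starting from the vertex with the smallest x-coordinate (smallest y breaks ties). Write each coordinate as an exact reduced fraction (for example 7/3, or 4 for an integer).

Clipped polygon: [(12,15) (17,15) (17,52/3) (13,16)]

1. After x ≥ 11: [(11,14) (11,6/5) (19,2) (19,18) (13,16)]
2. After x ≤ 17: [(11,14) (11,6/5) (17,9/5) (17,52/3) (13,16)]
3. After y ≥ 15: [(12,15) (17,15) (17,52/3) (13,16)]
4. After y ≤ 19: [(12,15) (17,15) (17,52/3) (13,16)]
5. Canonical ring: [(12,15) (17,15) (17,52/3) (13,16)]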